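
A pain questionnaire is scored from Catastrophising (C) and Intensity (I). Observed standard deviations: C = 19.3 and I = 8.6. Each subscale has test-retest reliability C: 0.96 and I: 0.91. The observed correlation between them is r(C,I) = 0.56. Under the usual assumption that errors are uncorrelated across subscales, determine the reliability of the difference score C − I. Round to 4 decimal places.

0.9173

Var(C−I) = 19.3² + 8.6² − 2·19.3·8.6·0.56 = 446.45 − 185.898 = 260.552.
Because errors are independent across components, Cov(Tᵢ,Tⱼ) = Cov(Xᵢ,Xⱼ); the off-diagonal part of the true-score variance is the same as above.
True-score variance = [19.3²·0.96 + 8.6²·0.91] − 185.898 = 424.894 − 185.898 = 238.996.
Reliability = 238.996 / 260.552 = 0.9173.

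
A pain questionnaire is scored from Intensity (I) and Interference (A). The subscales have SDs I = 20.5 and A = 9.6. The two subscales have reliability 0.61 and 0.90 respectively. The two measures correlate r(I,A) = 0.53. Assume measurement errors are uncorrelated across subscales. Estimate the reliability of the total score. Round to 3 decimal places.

0.760

Var(I+A) = 20.5² + 9.6² + 2·[20.5·9.6·0.53] = 512.41 + 208.608 = 721.018.
With uncorrelated errors the cross-covariances are all true-score covariance, so they carry over unchanged; only the diagonal terms shrink to ρᵢσᵢ².
True-score variance = [20.5²·0.61 + 9.6²·0.90] + 208.608 = 339.297 + 208.608 = 547.905.
Reliability = 547.905 / 721.018 = 0.760.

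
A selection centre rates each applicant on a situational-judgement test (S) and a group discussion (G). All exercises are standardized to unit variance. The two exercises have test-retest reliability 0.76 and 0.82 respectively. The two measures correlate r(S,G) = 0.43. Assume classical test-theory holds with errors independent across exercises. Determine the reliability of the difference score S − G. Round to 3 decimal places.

0.632

Var(S−G) = 1 + 1 − 2·0.43 = 2 − 0.86 = 1.14.
Under uncorrelated errors the observed covariances equal the true-score covariances, so only the own-variance terms attenuate.
True-score variance = [0.76 + 0.82] − 0.86 = 1.58 − 0.86 = 0.72.
Reliability = 0.72 / 1.14 = 0.632.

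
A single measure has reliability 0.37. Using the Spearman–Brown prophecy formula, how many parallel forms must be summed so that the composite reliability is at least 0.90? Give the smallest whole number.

16

k ≥ ρ*(1−ρ₁)/(ρ₁(1−ρ*)) = 0.90·0.63 / (0.37·0.10) = 15.324.
Smallest integer k = 16.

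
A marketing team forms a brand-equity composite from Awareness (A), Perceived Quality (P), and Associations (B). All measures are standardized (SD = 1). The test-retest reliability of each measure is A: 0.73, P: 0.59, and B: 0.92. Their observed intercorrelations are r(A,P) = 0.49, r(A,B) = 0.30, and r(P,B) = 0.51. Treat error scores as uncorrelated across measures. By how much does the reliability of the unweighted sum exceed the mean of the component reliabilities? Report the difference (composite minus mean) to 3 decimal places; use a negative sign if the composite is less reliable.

Var(sum) = 3 + 2.6 = 5.6; true-score variance = 2.24 + 2.6 = 4.84; composite reliability = 0.8643.
Mean component reliability = 0.7467.
Difference = 0.8643 − 0.7467 = 0.118.

0.118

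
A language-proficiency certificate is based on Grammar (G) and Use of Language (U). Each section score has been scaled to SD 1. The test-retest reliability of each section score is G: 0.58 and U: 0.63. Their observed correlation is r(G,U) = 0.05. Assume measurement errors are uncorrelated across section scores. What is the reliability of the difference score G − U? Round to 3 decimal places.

Var(G−U) = 1 + 1 − 2·0.05 = 2 − 0.1 = 1.9.
Because errors are independent across components, Cov(Tᵢ,Tⱼ) = Cov(Xᵢ,Xⱼ); the off-diagonal part of the true-score variance is the same as above.
True-score variance = [0.58 + 0.63] − 0.1 = 1.21 − 0.1 = 1.11.
Reliability = 1.11 / 1.9 = 0.584.

0.584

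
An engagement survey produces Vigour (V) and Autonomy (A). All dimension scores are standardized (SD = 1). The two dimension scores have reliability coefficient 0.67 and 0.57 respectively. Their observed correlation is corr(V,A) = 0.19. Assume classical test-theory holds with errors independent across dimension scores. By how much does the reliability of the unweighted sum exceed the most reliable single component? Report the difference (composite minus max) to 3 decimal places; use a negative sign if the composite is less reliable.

Var(sum) = 2 + 0.38 = 2.38; true-score variance = 1.24 + 0.38 = 1.62; composite reliability = 0.6807.
Max component reliability = 0.6700.
Difference = 0.6807 − 0.6700 = 0.011.

0.011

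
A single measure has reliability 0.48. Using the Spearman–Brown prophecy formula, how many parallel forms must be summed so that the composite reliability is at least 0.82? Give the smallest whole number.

5

k ≥ ρ*(1−ρ₁)/(ρ₁(1−ρ*)) = 0.82·0.52 / (0.48·0.18) = 4.935.
Smallest integer k = 5.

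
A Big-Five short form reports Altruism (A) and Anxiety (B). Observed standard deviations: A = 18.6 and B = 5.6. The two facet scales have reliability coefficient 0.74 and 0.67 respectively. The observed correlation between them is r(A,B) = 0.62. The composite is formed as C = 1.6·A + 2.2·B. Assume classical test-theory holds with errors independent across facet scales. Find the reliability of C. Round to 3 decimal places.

0.812

Var(C) = 1.6²·18.6² + 2.2²·5.6² + 2·[3.52·18.6·5.6·0.62] = 1037.44 + 454.638 = 1492.08.
With uncorrelated errors the cross-covariances are all true-score covariance, so they carry over unchanged; only the diagonal terms shrink to ρᵢσᵢ².
True-score variance = [1.6²·18.6²·0.74 + 2.2²·5.6²·0.67] + 454.638 = 757.081 + 454.638 = 1211.72.
Reliability = 1211.72 / 1492.08 = 0.812.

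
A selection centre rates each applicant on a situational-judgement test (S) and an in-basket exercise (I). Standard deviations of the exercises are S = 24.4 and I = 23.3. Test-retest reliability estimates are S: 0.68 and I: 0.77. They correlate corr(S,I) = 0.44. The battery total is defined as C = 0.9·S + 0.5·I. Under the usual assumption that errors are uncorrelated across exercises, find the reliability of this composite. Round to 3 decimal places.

0.780

Var(C) = 0.9²·24.4² + 0.5²·23.3² + 2·[0.45·24.4·23.3·0.44] = 617.964 + 225.134 = 843.098.
With uncorrelated errors the cross-covariances are all true-score covariance, so they carry over unchanged; only the diagonal terms shrink to ρᵢσᵢ².
True-score variance = [0.9²·24.4²·0.68 + 0.5²·23.3²·0.77] + 225.134 = 432.431 + 225.134 = 657.565.
Reliability = 657.565 / 843.098 = 0.780.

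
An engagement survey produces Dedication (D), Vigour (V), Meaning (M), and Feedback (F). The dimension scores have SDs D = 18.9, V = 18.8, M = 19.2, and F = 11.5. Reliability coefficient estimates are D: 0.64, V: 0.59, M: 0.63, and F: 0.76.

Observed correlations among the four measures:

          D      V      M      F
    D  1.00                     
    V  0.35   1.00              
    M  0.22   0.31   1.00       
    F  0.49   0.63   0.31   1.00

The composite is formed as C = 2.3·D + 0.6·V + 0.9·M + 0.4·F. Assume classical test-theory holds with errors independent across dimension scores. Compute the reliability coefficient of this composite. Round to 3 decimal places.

0.754

Var(C) = 2.3²·18.9² + 0.6²·18.8² + 0.9²·19.2² + 0.4²·11.5² + 2·[1.38·18.9·18.8·0.35 + 2.07·18.9·19.2·0.22 + 0.92·18.9·11.5·0.49 + 0.54·18.8·19.2·0.31 + 0.24·18.8·11.5·0.63 + 0.36·19.2·11.5·0.31] = 2336.64 + 1105.22 = 3441.86.
Under uncorrelated errors the observed covariances equal the true-score covariances, so only the own-variance terms attenuate.
True-score variance = [2.3²·18.9²·0.64 + 0.6²·18.8²·0.59 + 0.9²·19.2²·0.63 + 0.4²·11.5²·0.76] + 1105.22 = 1488.64 + 1105.22 = 2593.86.
Reliability = 2593.86 / 3441.86 = 0.754.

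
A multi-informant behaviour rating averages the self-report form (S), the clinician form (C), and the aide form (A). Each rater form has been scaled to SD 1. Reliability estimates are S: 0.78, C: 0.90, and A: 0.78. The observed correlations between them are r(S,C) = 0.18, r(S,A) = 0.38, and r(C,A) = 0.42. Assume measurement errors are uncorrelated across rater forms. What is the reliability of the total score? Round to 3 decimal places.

Var(S+C+A) = 3 + 2·[0.18 + 0.38 + 0.42] = 3 + 1.96 = 4.96.
Under uncorrelated errors the observed covariances equal the true-score covariances, so only the own-variance terms attenuate.
True-score variance = [0.78 + 0.90 + 0.78] + 1.96 = 2.46 + 1.96 = 4.42.
Reliability = 4.42 / 4.96 = 0.891.

0.891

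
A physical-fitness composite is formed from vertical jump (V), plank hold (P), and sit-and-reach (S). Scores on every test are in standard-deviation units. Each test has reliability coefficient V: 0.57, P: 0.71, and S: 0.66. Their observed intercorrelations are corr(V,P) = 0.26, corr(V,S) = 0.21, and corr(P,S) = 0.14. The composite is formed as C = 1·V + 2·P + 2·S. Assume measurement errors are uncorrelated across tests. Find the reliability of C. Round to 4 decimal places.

0.7542

Var(C) = 1 + 2² + 2² + 2·[2·0.26 + 2·0.21 + 4·0.14] = 9 + 3 = 12.
With uncorrelated errors the cross-covariances are all true-score covariance, so they carry over unchanged; only the diagonal terms shrink to ρᵢσᵢ².
True-score variance = [0.57 + 2²·0.71 + 2²·0.66] + 3 = 6.05 + 3 = 9.05.
Reliability = 9.05 / 12 = 0.7542.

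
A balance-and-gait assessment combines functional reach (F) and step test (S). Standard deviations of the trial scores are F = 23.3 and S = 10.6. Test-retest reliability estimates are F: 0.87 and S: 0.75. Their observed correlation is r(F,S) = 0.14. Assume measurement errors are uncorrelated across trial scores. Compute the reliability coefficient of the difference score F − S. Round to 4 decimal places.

Var(F−S) = 23.3² + 10.6² − 2·23.3·10.6·0.14 = 655.25 − 69.1544 = 586.096.
Under uncorrelated errors the observed covariances equal the true-score covariances, so only the own-variance terms attenuate.
True-score variance = [23.3²·0.87 + 10.6²·0.75] − 69.1544 = 556.584 − 69.1544 = 487.43.
Reliability = 487.43 / 586.096 = 0.8317.

0.8317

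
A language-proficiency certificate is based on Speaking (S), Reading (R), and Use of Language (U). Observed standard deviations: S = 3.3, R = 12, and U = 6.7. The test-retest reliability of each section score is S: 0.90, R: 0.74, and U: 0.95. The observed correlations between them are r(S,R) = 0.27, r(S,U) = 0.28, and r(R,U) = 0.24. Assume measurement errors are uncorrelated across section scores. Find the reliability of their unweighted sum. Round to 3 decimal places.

Var(S+R+U) = 3.3² + 12² + 6.7² + 2·[3.3·12·0.27 + 3.3·6.7·0.28 + 12·6.7·0.24] = 199.78 + 72.3576 = 272.138.
Under uncorrelated errors the observed covariances equal the true-score covariances, so only the own-variance terms attenuate.
True-score variance = [3.3²·0.90 + 12²·0.74 + 6.7²·0.95] + 72.3576 = 159.006 + 72.3576 = 231.364.
Reliability = 231.364 / 272.138 = 0.850.

0.850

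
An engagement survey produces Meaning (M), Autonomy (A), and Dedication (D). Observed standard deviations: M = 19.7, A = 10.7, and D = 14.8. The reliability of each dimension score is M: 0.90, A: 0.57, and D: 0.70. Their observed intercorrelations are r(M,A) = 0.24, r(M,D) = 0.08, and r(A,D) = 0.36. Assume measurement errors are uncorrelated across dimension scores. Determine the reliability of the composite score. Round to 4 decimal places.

Var(M+A+D) = 19.7² + 10.7² + 14.8² + 2·[19.7·10.7·0.24 + 19.7·14.8·0.08 + 10.7·14.8·0.36] = 721.62 + 261.848 = 983.468.
Because errors are independent across components, Cov(Tᵢ,Tⱼ) = Cov(Xᵢ,Xⱼ); the off-diagonal part of the true-score variance is the same as above.
True-score variance = [19.7²·0.90 + 10.7²·0.57 + 14.8²·0.70] + 261.848 = 567.868 + 261.848 = 829.716.
Reliability = 829.716 / 983.468 = 0.8437.

0.8437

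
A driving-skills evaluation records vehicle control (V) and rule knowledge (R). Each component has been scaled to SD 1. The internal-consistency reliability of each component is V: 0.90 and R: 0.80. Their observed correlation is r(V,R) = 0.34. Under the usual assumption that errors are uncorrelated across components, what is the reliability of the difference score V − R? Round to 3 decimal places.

Var(V−R) = 1 + 1 − 2·0.34 = 2 − 0.68 = 1.32.
Under uncorrelated errors the observed covariances equal the true-score covariances, so only the own-variance terms attenuate.
True-score variance = [0.90 + 0.80] − 0.68 = 1.7 − 0.68 = 1.02.
Reliability = 1.02 / 1.32 = 0.773.

0.773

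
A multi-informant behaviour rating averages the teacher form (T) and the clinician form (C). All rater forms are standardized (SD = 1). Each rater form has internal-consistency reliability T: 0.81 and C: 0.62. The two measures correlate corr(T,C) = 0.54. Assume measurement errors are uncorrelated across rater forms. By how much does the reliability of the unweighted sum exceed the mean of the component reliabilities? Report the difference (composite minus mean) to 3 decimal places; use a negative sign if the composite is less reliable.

0.100

Var(sum) = 2 + 1.08 = 3.08; true-score variance = 1.43 + 1.08 = 2.51; composite reliability = 0.8149.
Mean component reliability = 0.7150.
Difference = 0.8149 − 0.7150 = 0.100.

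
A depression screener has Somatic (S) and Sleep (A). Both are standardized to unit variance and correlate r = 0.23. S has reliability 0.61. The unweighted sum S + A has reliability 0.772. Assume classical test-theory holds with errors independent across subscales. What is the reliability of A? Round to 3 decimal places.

0.829

Var(S+A) = 2 + 2·0.23 = 2.460.
True-score variance = ρ_S + ρ_A + 2·0.23, so 0.772 = (0.61 + ρ_A + 0.46) / 2.460.
ρ_A = 0.772·2.460 − 0.61 − 0.46 = 0.829.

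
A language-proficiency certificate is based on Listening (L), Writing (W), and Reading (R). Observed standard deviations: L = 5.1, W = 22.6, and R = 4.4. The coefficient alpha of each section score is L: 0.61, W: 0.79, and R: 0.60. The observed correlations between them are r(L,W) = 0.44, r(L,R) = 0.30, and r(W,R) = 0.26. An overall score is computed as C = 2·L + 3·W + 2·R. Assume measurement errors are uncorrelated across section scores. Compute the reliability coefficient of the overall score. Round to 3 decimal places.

Var(C) = 2²·5.1² + 3²·22.6² + 2²·4.4² + 2·[6·5.1·22.6·0.44 + 4·5.1·4.4·0.30 + 6·22.6·4.4·0.26] = 4778.32 + 972.682 = 5751.
Because errors are independent across components, Cov(Tᵢ,Tⱼ) = Cov(Xᵢ,Xⱼ); the off-diagonal part of the true-score variance is the same as above.
True-score variance = [2²·5.1²·0.61 + 3²·22.6²·0.79 + 2²·4.4²·0.60] + 972.682 = 3741.43 + 972.682 = 4714.11.
Reliability = 4714.11 / 5751 = 0.820.

0.820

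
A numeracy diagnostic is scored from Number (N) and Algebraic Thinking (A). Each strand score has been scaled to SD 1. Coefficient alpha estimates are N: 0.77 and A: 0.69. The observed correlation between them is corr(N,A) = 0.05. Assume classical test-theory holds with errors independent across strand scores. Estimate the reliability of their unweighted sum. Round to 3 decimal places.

Var(N+A) = 2 + 2·[0.05] = 2 + 0.1 = 2.1.
With uncorrelated errors the cross-covariances are all true-score covariance, so they carry over unchanged; only the diagonal terms shrink to ρᵢσᵢ².
True-score variance = [0.77 + 0.69] + 0.1 = 1.46 + 0.1 = 1.56.
Reliability = 1.56 / 2.1 = 0.743.

0.743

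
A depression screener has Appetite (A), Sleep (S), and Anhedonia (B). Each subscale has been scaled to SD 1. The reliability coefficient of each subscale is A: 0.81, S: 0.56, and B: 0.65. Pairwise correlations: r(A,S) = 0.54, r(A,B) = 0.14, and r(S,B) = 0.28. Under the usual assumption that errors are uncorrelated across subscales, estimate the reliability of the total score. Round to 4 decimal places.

0.8008

Var(A+S+B) = 3 + 2·[0.54 + 0.14 + 0.28] = 3 + 1.92 = 4.92.
Because errors are independent across components, Cov(Tᵢ,Tⱼ) = Cov(Xᵢ,Xⱼ); the off-diagonal part of the true-score variance is the same as above.
True-score variance = [0.81 + 0.56 + 0.65] + 1.92 = 2.02 + 1.92 = 3.94.
Reliability = 3.94 / 4.92 = 0.8008.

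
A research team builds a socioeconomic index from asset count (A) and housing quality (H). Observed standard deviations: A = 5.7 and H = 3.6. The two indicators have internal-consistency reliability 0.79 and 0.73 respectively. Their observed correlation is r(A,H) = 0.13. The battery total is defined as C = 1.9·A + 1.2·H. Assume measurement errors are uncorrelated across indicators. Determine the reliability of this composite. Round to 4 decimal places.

0.7997

Var(C) = 1.9²·5.7² + 1.2²·3.6² + 2·[2.28·5.7·3.6·0.13] = 135.951 + 12.1643 = 148.116.
Under uncorrelated errors the observed covariances equal the true-score covariances, so only the own-variance terms attenuate.
True-score variance = [1.9²·5.7²·0.79 + 1.2²·3.6²·0.73] + 12.1643 = 106.282 + 12.1643 = 118.446.
Reliability = 118.446 / 148.116 = 0.7997.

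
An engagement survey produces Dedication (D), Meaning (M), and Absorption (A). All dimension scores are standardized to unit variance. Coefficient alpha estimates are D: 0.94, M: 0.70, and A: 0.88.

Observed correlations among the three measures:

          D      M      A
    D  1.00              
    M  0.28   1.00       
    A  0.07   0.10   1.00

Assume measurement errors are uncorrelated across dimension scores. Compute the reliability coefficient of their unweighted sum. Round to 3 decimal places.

0.877

Var(D+M+A) = 3 + 2·[0.28 + 0.07 + 0.10] = 3 + 0.9 = 3.9.
Because errors are independent across components, Cov(Tᵢ,Tⱼ) = Cov(Xᵢ,Xⱼ); the off-diagonal part of the true-score variance is the same as above.
True-score variance = [0.94 + 0.70 + 0.88] + 0.9 = 2.52 + 0.9 = 3.42.
Reliability = 3.42 / 3.9 = 0.877.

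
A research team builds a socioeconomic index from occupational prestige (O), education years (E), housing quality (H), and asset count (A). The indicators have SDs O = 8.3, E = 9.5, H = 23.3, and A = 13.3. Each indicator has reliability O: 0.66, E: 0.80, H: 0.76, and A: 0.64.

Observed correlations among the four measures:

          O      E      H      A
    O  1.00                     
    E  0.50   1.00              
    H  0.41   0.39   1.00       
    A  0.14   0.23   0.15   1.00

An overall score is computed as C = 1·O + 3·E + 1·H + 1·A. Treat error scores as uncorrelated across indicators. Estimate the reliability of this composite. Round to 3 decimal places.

Var(C) = 8.3² + 3²·9.5² + 23.3² + 13.3² + 2·[3·8.3·9.5·0.50 + 8.3·23.3·0.41 + 8.3·13.3·0.14 + 3·9.5·23.3·0.39 + 3·9.5·13.3·0.23 + 23.3·13.3·0.15] = 1600.92 + 1211.33 = 2812.25.
Because errors are independent across components, Cov(Tᵢ,Tⱼ) = Cov(Xᵢ,Xⱼ); the off-diagonal part of the true-score variance is the same as above.
True-score variance = [8.3²·0.66 + 3²·9.5²·0.80 + 23.3²·0.76 + 13.3²·0.64] + 1211.33 = 1221.07 + 1211.33 = 2432.4.
Reliability = 2432.4 / 2812.25 = 0.865.

0.865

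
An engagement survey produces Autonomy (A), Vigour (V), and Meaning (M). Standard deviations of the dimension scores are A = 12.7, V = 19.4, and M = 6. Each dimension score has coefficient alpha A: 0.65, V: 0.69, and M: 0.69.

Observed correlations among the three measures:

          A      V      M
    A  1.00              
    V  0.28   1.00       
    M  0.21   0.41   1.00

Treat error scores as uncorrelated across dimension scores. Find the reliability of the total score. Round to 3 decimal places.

0.780

Var(A+V+M) = 12.7² + 19.4² + 6² + 2·[12.7·19.4·0.28 + 12.7·6·0.21 + 19.4·6·0.41] = 573.65 + 265.425 = 839.075.
With uncorrelated errors the cross-covariances are all true-score covariance, so they carry over unchanged; only the diagonal terms shrink to ρᵢσᵢ².
True-score variance = [12.7²·0.65 + 19.4²·0.69 + 6²·0.69] + 265.425 = 389.367 + 265.425 = 654.792.
Reliability = 654.792 / 839.075 = 0.780.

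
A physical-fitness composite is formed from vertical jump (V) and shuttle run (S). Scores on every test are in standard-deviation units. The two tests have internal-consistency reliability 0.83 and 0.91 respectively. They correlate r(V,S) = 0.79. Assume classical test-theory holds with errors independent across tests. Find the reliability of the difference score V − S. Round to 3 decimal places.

Var(V−S) = 1 + 1 − 2·0.79 = 2 − 1.58 = 0.42.
Under uncorrelated errors the observed covariances equal the true-score covariances, so only the own-variance terms attenuate.
True-score variance = [0.83 + 0.91] − 1.58 = 1.74 − 1.58 = 0.16.
Reliability = 0.16 / 0.42 = 0.381.

0.381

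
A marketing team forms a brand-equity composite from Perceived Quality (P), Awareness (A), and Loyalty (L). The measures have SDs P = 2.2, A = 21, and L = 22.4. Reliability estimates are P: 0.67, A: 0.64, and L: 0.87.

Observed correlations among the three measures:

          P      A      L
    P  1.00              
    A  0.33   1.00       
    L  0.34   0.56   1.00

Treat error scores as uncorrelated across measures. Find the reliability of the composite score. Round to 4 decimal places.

0.8534

Var(P+A+L) = 2.2² + 21² + 22.4² + 2·[2.2·21·0.33 + 2.2·22.4·0.34 + 21·22.4·0.56] = 947.6 + 590.85 = 1538.45.
Under uncorrelated errors the observed covariances equal the true-score covariances, so only the own-variance terms attenuate.
True-score variance = [2.2²·0.67 + 21²·0.64 + 22.4²·0.87] + 590.85 = 722.014 + 590.85 = 1312.86.
Reliability = 1312.86 / 1538.45 = 0.8534.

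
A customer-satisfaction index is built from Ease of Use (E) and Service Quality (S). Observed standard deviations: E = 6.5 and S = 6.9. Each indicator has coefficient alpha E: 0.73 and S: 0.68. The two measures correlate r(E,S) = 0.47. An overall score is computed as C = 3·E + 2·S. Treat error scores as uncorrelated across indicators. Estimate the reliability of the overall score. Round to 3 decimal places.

Var(C) = 3²·6.5² + 2²·6.9² + 2·[6·6.5·6.9·0.47] = 570.69 + 252.954 = 823.644.
With uncorrelated errors the cross-covariances are all true-score covariance, so they carry over unchanged; only the diagonal terms shrink to ρᵢσᵢ².
True-score variance = [3²·6.5²·0.73 + 2²·6.9²·0.68] + 252.954 = 407.082 + 252.954 = 660.036.
Reliability = 660.036 / 823.644 = 0.801.

0.801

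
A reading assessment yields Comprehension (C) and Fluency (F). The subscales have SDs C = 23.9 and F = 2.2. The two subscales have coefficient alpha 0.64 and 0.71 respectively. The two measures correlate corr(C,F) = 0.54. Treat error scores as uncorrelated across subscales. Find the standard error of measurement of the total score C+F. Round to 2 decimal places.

Var(total) = 576.05 + 56.7864 = 632.836.
True-score variance = 369.011 + 56.7864 = 425.797, so reliability = 0.6728.
Error variance = 632.836 − 425.797 = 207.039; SEM = √207.039 = 14.39.

14.39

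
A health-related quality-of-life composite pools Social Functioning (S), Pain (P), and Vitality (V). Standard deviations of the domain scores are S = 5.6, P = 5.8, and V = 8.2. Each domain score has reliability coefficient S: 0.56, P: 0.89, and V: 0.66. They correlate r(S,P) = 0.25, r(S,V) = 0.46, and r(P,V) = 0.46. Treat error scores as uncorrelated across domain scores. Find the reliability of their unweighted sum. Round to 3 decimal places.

0.828

Var(S+P+V) = 5.6² + 5.8² + 8.2² + 2·[5.6·5.8·0.25 + 5.6·8.2·0.46 + 5.8·8.2·0.46] = 132.24 + 102.242 = 234.482.
With uncorrelated errors the cross-covariances are all true-score covariance, so they carry over unchanged; only the diagonal terms shrink to ρᵢσᵢ².
True-score variance = [5.6²·0.56 + 5.8²·0.89 + 8.2²·0.66] + 102.242 = 91.8796 + 102.242 = 194.121.
Reliability = 194.121 / 234.482 = 0.828.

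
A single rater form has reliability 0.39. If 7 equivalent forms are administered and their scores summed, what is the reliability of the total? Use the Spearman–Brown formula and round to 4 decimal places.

ρ_k = kρ / (1 + (k−1)ρ) = 7·0.39 / (1 + 6·0.39) = 2.730 / 3.340 = 0.8174.

0.8174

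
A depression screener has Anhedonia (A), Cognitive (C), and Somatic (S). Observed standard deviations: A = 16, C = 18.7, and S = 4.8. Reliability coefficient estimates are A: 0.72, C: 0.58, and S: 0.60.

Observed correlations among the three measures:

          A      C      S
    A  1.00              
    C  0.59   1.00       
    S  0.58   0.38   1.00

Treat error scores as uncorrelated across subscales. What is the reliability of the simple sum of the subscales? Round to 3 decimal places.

0.800

Var(A+C+S) = 16² + 18.7² + 4.8² + 2·[16·18.7·0.59 + 16·4.8·0.58 + 18.7·4.8·0.38] = 628.73 + 510.362 = 1139.09.
With uncorrelated errors the cross-covariances are all true-score covariance, so they carry over unchanged; only the diagonal terms shrink to ρᵢσᵢ².
True-score variance = [16²·0.72 + 18.7²·0.58 + 4.8²·0.60] + 510.362 = 400.964 + 510.362 = 911.326.
Reliability = 911.326 / 1139.09 = 0.800.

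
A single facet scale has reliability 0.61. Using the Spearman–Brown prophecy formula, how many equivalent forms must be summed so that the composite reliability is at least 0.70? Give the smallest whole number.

2

k ≥ ρ*(1−ρ₁)/(ρ₁(1−ρ*)) = 0.70·0.39 / (0.61·0.30) = 1.492.
Smallest integer k = 2.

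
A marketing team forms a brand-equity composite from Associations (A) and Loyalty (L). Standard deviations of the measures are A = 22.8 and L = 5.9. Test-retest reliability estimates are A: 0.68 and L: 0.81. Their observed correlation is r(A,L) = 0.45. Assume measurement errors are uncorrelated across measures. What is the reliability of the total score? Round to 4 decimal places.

Var(A+L) = 22.8² + 5.9² + 2·[22.8·5.9·0.45] = 554.65 + 121.068 = 675.718.
With uncorrelated errors the cross-covariances are all true-score covariance, so they carry over unchanged; only the diagonal terms shrink to ρᵢσᵢ².
True-score variance = [22.8²·0.68 + 5.9²·0.81] + 121.068 = 381.687 + 121.068 = 502.755.
Reliability = 502.755 / 675.718 = 0.7440.

0.7440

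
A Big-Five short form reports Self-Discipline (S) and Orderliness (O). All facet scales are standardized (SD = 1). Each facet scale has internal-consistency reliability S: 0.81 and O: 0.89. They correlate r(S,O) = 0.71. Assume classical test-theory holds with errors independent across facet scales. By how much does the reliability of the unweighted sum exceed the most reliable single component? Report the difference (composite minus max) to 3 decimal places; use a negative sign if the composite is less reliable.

Var(sum) = 2 + 1.42 = 3.42; true-score variance = 1.7 + 1.42 = 3.12; composite reliability = 0.9123.
Max component reliability = 0.8900.
Difference = 0.9123 − 0.8900 = 0.022.

0.022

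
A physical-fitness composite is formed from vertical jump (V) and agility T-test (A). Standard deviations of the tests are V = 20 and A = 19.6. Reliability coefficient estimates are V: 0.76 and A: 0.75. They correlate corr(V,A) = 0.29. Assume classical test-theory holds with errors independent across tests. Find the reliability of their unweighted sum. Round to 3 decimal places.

Var(V+A) = 20² + 19.6² + 2·[20·19.6·0.29] = 784.16 + 227.36 = 1011.52.
Under uncorrelated errors the observed covariances equal the true-score covariances, so only the own-variance terms attenuate.
True-score variance = [20²·0.76 + 19.6²·0.75] + 227.36 = 592.12 + 227.36 = 819.48.
Reliability = 819.48 / 1011.52 = 0.810.

0.810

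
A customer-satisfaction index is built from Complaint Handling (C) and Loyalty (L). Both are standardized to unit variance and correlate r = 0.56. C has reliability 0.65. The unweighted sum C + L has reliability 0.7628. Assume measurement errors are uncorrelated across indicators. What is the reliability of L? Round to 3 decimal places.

Var(C+L) = 2 + 2·0.56 = 3.120.
True-score variance = ρ_C + ρ_L + 2·0.56, so 0.7628 = (0.65 + ρ_L + 1.12) / 3.120.
ρ_L = 0.7628·3.120 − 0.65 − 1.12 = 0.610.

0.610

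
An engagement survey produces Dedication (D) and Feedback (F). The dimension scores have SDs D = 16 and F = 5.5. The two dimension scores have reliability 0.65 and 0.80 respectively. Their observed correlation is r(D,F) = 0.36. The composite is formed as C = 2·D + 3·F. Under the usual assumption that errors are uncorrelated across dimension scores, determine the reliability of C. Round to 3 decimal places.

0.754

Var(C) = 2²·16² + 3²·5.5² + 2·[6·16·5.5·0.36] = 1296.25 + 380.16 = 1676.41.
Under uncorrelated errors the observed covariances equal the true-score covariances, so only the own-variance terms attenuate.
True-score variance = [2²·16²·0.65 + 3²·5.5²·0.80] + 380.16 = 883.4 + 380.16 = 1263.56.
Reliability = 1263.56 / 1676.41 = 0.754.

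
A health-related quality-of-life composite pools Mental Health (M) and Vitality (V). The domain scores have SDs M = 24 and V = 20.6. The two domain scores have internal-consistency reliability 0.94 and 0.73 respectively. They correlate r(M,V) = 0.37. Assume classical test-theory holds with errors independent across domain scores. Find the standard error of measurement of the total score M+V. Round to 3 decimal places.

12.212

Var(total) = 1000.36 + 365.856 = 1366.22.
True-score variance = 851.223 + 365.856 = 1217.08, so reliability = 0.8908.
Error variance = 1366.22 − 1217.08 = 149.137; SEM = √149.137 = 12.212.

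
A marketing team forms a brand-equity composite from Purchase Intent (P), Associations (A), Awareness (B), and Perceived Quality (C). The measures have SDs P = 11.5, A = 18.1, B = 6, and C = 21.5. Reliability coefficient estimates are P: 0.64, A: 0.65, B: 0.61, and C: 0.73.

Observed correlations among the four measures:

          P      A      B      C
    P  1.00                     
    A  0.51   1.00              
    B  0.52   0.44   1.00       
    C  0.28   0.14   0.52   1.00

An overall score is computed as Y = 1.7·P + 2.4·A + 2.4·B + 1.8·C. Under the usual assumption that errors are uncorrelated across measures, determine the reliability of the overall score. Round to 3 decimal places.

0.821

Var(Y) = 1.7²·11.5² + 2.4²·18.1² + 2.4²·6² + 1.8²·21.5² + 2·[4.08·11.5·18.1·0.51 + 4.08·11.5·6·0.52 + 3.06·11.5·21.5·0.28 + 5.76·18.1·6·0.44 + 4.32·18.1·21.5·0.14 + 4.32·6·21.5·0.52] = 3974.29 + 3183.46 = 7157.75.
Because errors are independent across components, Cov(Tᵢ,Tⱼ) = Cov(Xᵢ,Xⱼ); the off-diagonal part of the true-score variance is the same as above.
True-score variance = [1.7²·11.5²·0.64 + 2.4²·18.1²·0.65 + 2.4²·6²·0.61 + 1.8²·21.5²·0.73] + 3183.46 = 2690.98 + 3183.46 = 5874.45.
Reliability = 5874.45 / 7157.75 = 0.821.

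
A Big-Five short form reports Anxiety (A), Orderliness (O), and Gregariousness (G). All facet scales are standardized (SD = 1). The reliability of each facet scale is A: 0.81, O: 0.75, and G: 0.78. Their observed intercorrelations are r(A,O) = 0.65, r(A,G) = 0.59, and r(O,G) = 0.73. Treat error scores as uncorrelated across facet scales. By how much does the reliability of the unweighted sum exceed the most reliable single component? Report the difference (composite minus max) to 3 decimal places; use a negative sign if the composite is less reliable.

0.095

Var(sum) = 3 + 3.94 = 6.94; true-score variance = 2.34 + 3.94 = 6.28; composite reliability = 0.9049.
Max component reliability = 0.8100.
Difference = 0.9049 − 0.8100 = 0.095.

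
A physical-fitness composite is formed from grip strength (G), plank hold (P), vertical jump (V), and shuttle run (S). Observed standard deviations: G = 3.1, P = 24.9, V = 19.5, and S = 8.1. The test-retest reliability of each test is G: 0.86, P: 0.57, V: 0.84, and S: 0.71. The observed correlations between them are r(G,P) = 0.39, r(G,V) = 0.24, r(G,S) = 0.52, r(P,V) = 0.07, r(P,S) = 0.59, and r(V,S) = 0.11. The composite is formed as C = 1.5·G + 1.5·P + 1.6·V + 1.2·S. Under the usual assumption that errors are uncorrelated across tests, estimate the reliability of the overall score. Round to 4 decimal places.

0.7685

Var(C) = 1.5²·3.1² + 1.5²·24.9² + 1.6²·19.5² + 1.2²·8.1² + 2·[2.25·3.1·24.9·0.39 + 2.4·3.1·19.5·0.24 + 1.8·3.1·8.1·0.52 + 2.4·24.9·19.5·0.07 + 1.8·24.9·8.1·0.59 + 1.92·19.5·8.1·0.11] = 2484.56 + 910.365 = 3394.93.
Because errors are independent across components, Cov(Tᵢ,Tⱼ) = Cov(Xᵢ,Xⱼ); the off-diagonal part of the true-score variance is the same as above.
True-score variance = [1.5²·3.1²·0.86 + 1.5²·24.9²·0.57 + 1.6²·19.5²·0.84 + 1.2²·8.1²·0.71] + 910.365 = 1698.53 + 910.365 = 2608.89.
Reliability = 2608.89 / 3394.93 = 0.7685.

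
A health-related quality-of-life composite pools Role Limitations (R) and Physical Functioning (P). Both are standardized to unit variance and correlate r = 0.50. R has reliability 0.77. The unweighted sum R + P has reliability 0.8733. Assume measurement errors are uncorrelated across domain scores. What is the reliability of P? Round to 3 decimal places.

Var(R+P) = 2 + 2·0.50 = 3.000.
True-score variance = ρ_R + ρ_P + 2·0.50, so 0.8733 = (0.77 + ρ_P + 1.00) / 3.000.
ρ_P = 0.8733·3.000 − 0.77 − 1.00 = 0.850.

0.850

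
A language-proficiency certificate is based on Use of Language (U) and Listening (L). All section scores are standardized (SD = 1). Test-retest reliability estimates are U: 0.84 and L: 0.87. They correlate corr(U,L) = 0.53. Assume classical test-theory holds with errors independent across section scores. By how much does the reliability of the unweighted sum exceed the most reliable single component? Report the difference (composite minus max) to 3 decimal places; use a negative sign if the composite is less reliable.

0.035

Var(sum) = 2 + 1.06 = 3.06; true-score variance = 1.71 + 1.06 = 2.77; composite reliability = 0.9052.
Max component reliability = 0.8700.
Difference = 0.9052 − 0.8700 = 0.035.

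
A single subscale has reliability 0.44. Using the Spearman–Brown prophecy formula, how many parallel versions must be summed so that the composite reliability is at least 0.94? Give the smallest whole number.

k ≥ ρ*(1−ρ₁)/(ρ₁(1−ρ*)) = 0.94·0.56 / (0.44·0.06) = 19.939.
Smallest integer k = 20.

20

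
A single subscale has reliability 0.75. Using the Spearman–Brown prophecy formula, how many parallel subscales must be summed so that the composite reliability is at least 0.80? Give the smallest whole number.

2

k ≥ ρ*(1−ρ₁)/(ρ₁(1−ρ*)) = 0.80·0.25 / (0.75·0.20) = 1.333.
Smallest integer k = 2.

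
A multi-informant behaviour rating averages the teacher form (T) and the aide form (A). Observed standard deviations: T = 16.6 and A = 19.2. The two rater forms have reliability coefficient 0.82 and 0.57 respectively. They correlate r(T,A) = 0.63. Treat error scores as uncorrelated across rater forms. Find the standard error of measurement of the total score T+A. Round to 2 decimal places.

Var(total) = 644.2 + 401.587 = 1045.79.
True-score variance = 436.084 + 401.587 = 837.671, so reliability = 0.8010.
Error variance = 1045.79 − 837.671 = 208.116; SEM = √208.116 = 14.43.

14.43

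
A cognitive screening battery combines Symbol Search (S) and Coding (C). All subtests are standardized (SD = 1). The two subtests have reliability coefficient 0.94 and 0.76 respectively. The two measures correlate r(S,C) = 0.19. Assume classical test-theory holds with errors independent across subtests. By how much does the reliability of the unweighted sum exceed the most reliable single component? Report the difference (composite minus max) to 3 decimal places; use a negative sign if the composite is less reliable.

Var(sum) = 2 + 0.38 = 2.38; true-score variance = 1.7 + 0.38 = 2.08; composite reliability = 0.8739.
Max component reliability = 0.9400.
Difference = 0.8739 − 0.9400 = -0.066.

-0.066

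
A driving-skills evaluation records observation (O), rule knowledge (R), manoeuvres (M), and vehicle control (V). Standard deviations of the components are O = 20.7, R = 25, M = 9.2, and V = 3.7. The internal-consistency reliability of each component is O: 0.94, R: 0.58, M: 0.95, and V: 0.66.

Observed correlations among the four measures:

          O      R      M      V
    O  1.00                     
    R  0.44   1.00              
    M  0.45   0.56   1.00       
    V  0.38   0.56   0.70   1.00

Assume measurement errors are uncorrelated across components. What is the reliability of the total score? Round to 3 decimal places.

Var(O+R+M+V) = 20.7² + 25² + 9.2² + 3.7² + 2·[20.7·25·0.44 + 20.7·9.2·0.45 + 20.7·3.7·0.38 + 25·9.2·0.56 + 25·3.7·0.56 + 9.2·3.7·0.70] = 1151.82 + 1093.86 = 2245.68.
Because errors are independent across components, Cov(Tᵢ,Tⱼ) = Cov(Xᵢ,Xⱼ); the off-diagonal part of the true-score variance is the same as above.
True-score variance = [20.7²·0.94 + 25²·0.58 + 9.2²·0.95 + 3.7²·0.66] + 1093.86 = 854.724 + 1093.86 = 1948.58.
Reliability = 1948.58 / 2245.68 = 0.868.

0.868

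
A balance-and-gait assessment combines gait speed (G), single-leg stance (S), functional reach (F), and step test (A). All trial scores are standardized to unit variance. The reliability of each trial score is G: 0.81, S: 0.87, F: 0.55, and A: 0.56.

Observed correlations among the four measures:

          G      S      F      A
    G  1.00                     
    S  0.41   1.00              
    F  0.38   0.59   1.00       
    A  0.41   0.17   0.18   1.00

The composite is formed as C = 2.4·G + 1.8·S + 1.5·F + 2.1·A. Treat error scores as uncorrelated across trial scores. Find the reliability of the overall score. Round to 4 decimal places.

Var(C) = 2.4² + 1.8² + 1.5² + 2.1² + 2·[4.32·0.41 + 3.6·0.38 + 5.04·0.41 + 2.7·0.59 + 3.78·0.17 + 3.15·0.18] = 15.66 + 16.0164 = 31.6764.
Under uncorrelated errors the observed covariances equal the true-score covariances, so only the own-variance terms attenuate.
True-score variance = [2.4²·0.81 + 1.8²·0.87 + 1.5²·0.55 + 2.1²·0.56] + 16.0164 = 11.1915 + 16.0164 = 27.2079.
Reliability = 27.2079 / 31.6764 = 0.8589.

0.8589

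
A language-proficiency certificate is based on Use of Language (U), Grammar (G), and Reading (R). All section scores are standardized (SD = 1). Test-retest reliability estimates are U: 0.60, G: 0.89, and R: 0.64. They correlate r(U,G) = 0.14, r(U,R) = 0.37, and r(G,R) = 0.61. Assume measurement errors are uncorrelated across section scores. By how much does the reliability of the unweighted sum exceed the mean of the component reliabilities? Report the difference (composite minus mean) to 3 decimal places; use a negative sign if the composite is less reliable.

Var(sum) = 3 + 2.24 = 5.24; true-score variance = 2.13 + 2.24 = 4.37; composite reliability = 0.8340.
Mean component reliability = 0.7100.
Difference = 0.8340 − 0.7100 = 0.124.

0.124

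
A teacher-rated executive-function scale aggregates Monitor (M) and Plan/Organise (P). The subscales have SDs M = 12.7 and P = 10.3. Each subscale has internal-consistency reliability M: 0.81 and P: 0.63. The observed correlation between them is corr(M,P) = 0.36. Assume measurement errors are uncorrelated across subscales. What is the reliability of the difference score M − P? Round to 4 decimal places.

Var(M−P) = 12.7² + 10.3² − 2·12.7·10.3·0.36 = 267.38 − 94.1832 = 173.197.
Under uncorrelated errors the observed covariances equal the true-score covariances, so only the own-variance terms attenuate.
True-score variance = [12.7²·0.81 + 10.3²·0.63] − 94.1832 = 197.482 − 94.1832 = 103.298.
Reliability = 103.298 / 173.197 = 0.5964.

0.5964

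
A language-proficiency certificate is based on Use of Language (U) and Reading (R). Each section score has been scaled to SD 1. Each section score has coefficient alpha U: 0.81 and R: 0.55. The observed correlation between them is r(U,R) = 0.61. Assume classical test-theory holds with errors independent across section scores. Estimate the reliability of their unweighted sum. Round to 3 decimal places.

0.801

Var(U+R) = 2 + 2·[0.61] = 2 + 1.22 = 3.22.
With uncorrelated errors the cross-covariances are all true-score covariance, so they carry over unchanged; only the diagonal terms shrink to ρᵢσᵢ².
True-score variance = [0.81 + 0.55] + 1.22 = 1.36 + 1.22 = 2.58.
Reliability = 2.58 / 3.22 = 0.801.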